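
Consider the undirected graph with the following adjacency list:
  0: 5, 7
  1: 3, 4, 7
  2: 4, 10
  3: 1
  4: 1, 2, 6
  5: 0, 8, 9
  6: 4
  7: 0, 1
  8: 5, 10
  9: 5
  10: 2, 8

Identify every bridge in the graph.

1-3, 4-6, 5-9

The edges on the cycle 4-2-10-8-5-0-7-1-4 are not bridges since each lies on that cycle.
But removing 9-5 disconnects 9 from 5; removing 3-1 disconnects 3 from 1; removing 4-6 disconnects 4 from 6 — these are bridges.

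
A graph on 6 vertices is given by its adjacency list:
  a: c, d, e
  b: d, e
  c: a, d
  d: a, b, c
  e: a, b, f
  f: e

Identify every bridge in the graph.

e-f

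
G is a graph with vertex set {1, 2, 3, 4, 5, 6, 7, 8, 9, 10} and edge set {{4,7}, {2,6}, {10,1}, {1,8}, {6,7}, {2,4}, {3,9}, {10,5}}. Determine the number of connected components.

Starting from 3 we can reach 3, 9. That is one component of size 2.
Starting from 1 we can reach 1, 5, 8, 10. That is one component of size 4.
Starting from 2 we can reach 2, 4, 6, 7. That is one component of size 4.
Total: 3 components.

3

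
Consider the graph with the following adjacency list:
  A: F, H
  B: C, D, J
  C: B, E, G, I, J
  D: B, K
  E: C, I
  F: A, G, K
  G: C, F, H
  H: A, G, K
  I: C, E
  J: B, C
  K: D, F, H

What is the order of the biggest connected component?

Starting from A we can reach A, B, C, D, E, F, G, H, I, J, K. That is one component of size 11.
The largest has 11 vertices.

11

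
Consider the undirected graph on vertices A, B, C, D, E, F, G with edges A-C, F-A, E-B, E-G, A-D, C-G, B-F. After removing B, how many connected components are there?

1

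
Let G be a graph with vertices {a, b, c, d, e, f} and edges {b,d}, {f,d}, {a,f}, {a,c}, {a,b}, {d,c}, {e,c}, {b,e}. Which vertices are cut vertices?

none

Removing b, for instance, still leaves 1 component. No single vertex removal increases the component count — the graph has no articulation points.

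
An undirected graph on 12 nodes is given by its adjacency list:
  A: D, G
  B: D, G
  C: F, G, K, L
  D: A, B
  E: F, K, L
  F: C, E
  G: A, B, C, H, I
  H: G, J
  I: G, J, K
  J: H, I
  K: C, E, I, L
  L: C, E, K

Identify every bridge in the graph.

The edges on the cycle C-F-E-L-C are not bridges since each lies on that cycle.
Every edge lies on some cycle, so there are no bridges.

none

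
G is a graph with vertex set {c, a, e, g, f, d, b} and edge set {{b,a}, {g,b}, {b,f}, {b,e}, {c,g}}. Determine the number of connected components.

d is isolated — a component by itself.
Starting from a we can reach a, b, c, e, f, g. That is one component of size 6.
Total: 2 components.

2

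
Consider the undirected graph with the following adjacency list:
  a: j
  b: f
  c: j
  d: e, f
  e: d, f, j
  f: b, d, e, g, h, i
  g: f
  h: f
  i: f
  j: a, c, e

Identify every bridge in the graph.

a-j, b-f, c-j, e-j, f-g, f-h, f-i

The edges on the cycle e-f-d-e are not bridges since each lies on that cycle.
But removing j-c disconnects j from c; removing f-h disconnects f from h; removing a-j disconnects a from j; removing e-j disconnects e from j — these are bridges.
In total 7 edges are bridges.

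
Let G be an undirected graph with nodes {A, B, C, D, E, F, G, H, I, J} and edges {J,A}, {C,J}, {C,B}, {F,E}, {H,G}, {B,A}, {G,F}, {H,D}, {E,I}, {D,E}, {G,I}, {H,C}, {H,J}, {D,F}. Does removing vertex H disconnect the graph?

Yes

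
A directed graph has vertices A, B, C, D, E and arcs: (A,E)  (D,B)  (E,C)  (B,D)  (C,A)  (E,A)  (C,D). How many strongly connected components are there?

{A, C, E} are all mutually reachable — one SCC of size 3.
{B, D} are all mutually reachable — one SCC of size 2.
That gives 2 strongly connected components.

2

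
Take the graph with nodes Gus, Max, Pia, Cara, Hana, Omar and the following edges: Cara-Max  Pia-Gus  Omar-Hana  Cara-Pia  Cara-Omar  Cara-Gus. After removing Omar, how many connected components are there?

2

With Omar gone, the remaining components are: {Hana}; {Gus, Max, Pia, Cara}.
That is 2 components.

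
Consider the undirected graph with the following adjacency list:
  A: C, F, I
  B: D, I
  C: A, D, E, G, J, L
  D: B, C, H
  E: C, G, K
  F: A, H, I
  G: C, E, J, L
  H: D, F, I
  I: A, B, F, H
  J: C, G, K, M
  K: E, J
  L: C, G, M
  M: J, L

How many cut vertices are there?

1

Removing C increases the component count from 1 to 2, so C is a cut vertex.
By contrast removing E leaves 1 component; it is not a cut vertex. No other vertex is a cut vertex either.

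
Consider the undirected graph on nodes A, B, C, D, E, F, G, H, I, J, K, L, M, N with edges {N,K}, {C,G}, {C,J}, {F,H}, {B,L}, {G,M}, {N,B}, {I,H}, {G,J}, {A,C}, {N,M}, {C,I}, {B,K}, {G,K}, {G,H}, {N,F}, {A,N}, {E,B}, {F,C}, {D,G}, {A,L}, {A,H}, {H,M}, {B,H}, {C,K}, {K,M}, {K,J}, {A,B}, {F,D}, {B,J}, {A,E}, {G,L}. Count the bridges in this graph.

The edges on the cycle N-B-H-G-C-F-N are not bridges since each lies on that cycle.
Every edge lies on some cycle, so there are no bridges.

0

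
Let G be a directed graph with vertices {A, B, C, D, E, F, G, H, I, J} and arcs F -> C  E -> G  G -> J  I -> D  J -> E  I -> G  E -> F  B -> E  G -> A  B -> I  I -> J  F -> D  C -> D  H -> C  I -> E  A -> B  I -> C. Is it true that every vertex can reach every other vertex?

There is no directed path from H to E, so the graph is not strongly connected.

No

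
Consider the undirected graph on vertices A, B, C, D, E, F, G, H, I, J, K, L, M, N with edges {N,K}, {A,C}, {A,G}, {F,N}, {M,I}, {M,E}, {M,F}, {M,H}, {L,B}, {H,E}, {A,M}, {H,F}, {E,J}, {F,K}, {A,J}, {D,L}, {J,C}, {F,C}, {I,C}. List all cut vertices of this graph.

A, F, L

Removing A increases the component count from 2 to 3, so A is a cut vertex.
Removing F increases the component count from 2 to 3, so F is a cut vertex.
Removing L increases the component count from 2 to 3, so L is a cut vertex.
By contrast removing G leaves 2 components; it is not a cut vertex. No other vertex is a cut vertex either.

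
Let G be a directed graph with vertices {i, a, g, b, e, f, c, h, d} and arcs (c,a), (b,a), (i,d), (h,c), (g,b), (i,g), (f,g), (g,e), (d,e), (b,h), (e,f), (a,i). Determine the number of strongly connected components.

1

{a, b, c, d, e, f, g, h, i} are all mutually reachable — one SCC of size 9.
That gives 1 strongly connected component.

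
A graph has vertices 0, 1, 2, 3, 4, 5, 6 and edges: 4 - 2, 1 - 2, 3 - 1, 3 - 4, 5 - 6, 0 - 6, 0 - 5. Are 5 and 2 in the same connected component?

No

The component containing 5 is {0, 5, 6}, and 2 is not in it.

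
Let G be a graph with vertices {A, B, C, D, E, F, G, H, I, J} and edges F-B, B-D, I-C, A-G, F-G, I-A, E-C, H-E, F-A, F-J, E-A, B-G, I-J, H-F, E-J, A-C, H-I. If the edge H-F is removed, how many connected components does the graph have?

H and F are still connected via H-I-J-F, so the component count stays at 1.

1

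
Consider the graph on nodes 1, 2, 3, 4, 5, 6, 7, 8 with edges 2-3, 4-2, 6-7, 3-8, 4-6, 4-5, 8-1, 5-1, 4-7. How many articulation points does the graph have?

Removing 4 increases the component count from 1 to 2, so 4 is a cut vertex.
By contrast removing 7 leaves 1 component; it is not a cut vertex. No other vertex is a cut vertex either.

1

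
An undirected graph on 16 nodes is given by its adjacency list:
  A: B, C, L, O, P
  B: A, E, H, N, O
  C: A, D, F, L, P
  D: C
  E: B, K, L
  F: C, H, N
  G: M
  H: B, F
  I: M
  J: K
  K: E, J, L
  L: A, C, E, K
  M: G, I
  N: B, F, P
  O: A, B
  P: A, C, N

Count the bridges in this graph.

The edges on the cycle L-E-K-L are not bridges since each lies on that cycle.
But removing G-M disconnects G from M; removing M-I disconnects M from I; removing J-K disconnects J from K; removing D-C disconnects D from C — these are bridges.
That makes 4 bridges.

4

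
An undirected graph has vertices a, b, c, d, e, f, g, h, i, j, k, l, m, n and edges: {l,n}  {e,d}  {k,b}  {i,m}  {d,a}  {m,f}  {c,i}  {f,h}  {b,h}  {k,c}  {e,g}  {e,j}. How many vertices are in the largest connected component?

Starting from l we can reach l, n. That is one component of size 2.
Starting from a we can reach a, d, e, g, j. That is one component of size 5.
Starting from b we can reach b, c, f, h, i, k, m. That is one component of size 7.
The largest has 7 vertices.

7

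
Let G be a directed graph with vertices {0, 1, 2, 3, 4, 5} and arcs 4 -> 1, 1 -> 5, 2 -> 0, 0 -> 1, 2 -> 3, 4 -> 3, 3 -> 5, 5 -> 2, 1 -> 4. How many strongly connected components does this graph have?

1

{0, 1, 2, 3, 4, 5} are all mutually reachable — one SCC of size 6.
That gives 1 strongly connected component.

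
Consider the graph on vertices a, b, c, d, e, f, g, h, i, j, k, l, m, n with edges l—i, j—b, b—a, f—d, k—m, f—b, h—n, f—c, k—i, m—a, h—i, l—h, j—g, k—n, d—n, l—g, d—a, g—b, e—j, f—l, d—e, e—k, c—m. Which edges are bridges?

The edges on the cycle f-d-e-k-i-l-f are not bridges since each lies on that cycle.
Every edge lies on some cycle, so there are no bridges.

none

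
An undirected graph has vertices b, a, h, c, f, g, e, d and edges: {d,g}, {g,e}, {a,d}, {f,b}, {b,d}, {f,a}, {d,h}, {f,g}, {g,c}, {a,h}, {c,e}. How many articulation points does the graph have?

Removing g increases the component count from 1 to 2, so g is a cut vertex.
By contrast removing e leaves 1 component; it is not a cut vertex. No other vertex is a cut vertex either.

1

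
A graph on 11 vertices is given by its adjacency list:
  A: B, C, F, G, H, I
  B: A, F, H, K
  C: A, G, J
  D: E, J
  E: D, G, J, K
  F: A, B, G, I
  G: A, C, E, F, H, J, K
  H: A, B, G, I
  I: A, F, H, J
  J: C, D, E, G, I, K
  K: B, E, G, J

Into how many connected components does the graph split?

1

Starting from A we can reach A, B, C, D, E, F, G, H, I, J, K. That is one component of size 11.
Total: 1 component.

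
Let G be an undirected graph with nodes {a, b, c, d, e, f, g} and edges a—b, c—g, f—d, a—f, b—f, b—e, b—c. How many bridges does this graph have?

The edges on the cycle a-b-f-a are not bridges since each lies on that cycle.
But removing f—d disconnects f from d; removing b—e disconnects b from e; removing b—c disconnects b from c; removing c—g disconnects c from g — these are bridges.
That makes 4 bridges.

4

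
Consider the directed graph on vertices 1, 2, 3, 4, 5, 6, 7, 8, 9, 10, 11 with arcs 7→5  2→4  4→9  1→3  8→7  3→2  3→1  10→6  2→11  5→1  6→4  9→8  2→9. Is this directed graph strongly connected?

No

There is no directed path from 2 to 6, so the graph is not strongly connected.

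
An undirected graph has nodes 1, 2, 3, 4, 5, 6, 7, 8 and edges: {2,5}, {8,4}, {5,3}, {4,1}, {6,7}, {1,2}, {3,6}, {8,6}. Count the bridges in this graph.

The edges on the cycle 8-4-1-2-5-3-6-8 are not bridges since each lies on that cycle.
But removing 6 - 7 disconnects 6 from 7 — this is a bridge.

1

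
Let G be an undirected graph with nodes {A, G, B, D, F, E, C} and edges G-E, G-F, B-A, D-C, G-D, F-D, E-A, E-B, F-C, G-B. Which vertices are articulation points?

Removing G increases the component count from 1 to 2, so G is a cut vertex.
By contrast removing C leaves 1 component; it is not a cut vertex. No other vertex is a cut vertex either.

G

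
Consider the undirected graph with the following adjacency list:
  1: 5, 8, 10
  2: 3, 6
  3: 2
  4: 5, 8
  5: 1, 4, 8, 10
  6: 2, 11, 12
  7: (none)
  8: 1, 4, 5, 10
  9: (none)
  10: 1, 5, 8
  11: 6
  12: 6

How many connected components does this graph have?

4

7 is isolated — a component by itself.
9 is isolated — a component by itself.
Starting from 2 we can reach 2, 3, 6, 11, 12. That is one component of size 5.
Starting from 1 we can reach 1, 4, 5, 8, 10. That is one component of size 5.
Total: 4 components.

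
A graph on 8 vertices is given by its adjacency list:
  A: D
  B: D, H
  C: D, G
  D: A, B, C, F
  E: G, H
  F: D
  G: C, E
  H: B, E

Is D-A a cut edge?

Yes

Removing D-A leaves no path between D and A: the component count goes from 1 to 2. So it is a bridge.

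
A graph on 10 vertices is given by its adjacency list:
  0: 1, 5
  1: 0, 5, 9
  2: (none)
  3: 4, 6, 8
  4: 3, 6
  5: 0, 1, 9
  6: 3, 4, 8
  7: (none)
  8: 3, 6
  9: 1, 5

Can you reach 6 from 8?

From 8 we can reach 3, 4, 6, 8, which includes 6.

Yes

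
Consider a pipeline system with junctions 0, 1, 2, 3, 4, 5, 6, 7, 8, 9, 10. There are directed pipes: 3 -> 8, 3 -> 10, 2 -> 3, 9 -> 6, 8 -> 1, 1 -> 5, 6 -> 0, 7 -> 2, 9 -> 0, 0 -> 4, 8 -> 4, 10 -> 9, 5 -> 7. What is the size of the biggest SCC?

{1, 2, 3, 5, 7, 8} are all mutually reachable — one SCC of size 6.
{4} is an SCC by itself.
{9} is an SCC by itself.
{6} is an SCC by itself.
{0} is an SCC by itself.
(and 1 more singleton SCC)
The largest has 6 vertices.

6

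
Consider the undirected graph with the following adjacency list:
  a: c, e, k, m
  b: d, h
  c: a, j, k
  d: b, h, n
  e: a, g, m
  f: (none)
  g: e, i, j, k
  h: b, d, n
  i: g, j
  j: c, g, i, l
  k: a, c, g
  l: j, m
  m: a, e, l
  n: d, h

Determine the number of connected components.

f is isolated — a component by itself.
Starting from b we can reach b, d, h, n. That is one component of size 4.
Starting from a we can reach a, c, e, g, i, j, k, l, m. That is one component of size 9.
Total: 3 components.

3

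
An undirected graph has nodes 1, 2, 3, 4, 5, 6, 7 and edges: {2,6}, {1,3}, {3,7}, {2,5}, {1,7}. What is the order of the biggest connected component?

3

4 is isolated — a component by itself.
Starting from 2 we can reach 2, 5, 6. That is one component of size 3.
Starting from 1 we can reach 1, 3, 7. That is one component of size 3.
The largest has 3 vertices.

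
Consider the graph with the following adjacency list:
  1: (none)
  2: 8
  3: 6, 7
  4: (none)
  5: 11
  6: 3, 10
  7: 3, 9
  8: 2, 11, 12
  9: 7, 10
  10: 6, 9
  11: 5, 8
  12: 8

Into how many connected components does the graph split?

4 is isolated — a component by itself.
1 is isolated — a component by itself.
Starting from 3 we can reach 3, 6, 7, 9, 10. That is one component of size 5.
Starting from 2 we can reach 2, 5, 8, 11, 12. That is one component of size 5.
Total: 4 components.

4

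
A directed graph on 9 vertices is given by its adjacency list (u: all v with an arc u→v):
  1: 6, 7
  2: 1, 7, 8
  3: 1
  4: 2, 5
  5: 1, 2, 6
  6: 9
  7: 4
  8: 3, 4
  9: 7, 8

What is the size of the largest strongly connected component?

9

{1, 2, 3, 4, 5, 6, 7, 8, 9} are all mutually reachable — one SCC of size 9.
The largest has 9 vertices.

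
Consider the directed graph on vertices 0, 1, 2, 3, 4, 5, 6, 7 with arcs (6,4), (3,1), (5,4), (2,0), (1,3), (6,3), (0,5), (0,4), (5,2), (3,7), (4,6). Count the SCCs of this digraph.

4

{0, 2, 5} are all mutually reachable — one SCC of size 3.
{4, 6} are all mutually reachable — one SCC of size 2.
{1, 3} are all mutually reachable — one SCC of size 2.
{7} is an SCC by itself.
That gives 4 strongly connected components.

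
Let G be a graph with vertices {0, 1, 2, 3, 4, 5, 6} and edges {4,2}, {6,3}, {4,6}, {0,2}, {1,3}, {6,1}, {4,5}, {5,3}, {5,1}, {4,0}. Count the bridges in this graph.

0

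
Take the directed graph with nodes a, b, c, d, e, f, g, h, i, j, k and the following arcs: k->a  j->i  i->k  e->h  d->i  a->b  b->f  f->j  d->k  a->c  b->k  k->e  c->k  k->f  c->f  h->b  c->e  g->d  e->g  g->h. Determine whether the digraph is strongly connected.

Yes

From k we can reach every vertex (a, b, c, d, e, f, g, h, i, j, k), and every vertex can reach k (a, b, c, d, e, f, g, h, i, j, k). So the whole graph is one strongly connected component.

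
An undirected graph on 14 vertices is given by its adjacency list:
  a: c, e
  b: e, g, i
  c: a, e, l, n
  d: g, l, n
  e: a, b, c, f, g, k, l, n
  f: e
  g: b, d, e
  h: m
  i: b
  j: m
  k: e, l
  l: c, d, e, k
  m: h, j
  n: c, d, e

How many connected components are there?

2

Starting from h we can reach h, j, m. That is one component of size 3.
Starting from a we can reach a, b, c, d, e, f, g, i, k, l, n. That is one component of size 11.
Total: 2 components.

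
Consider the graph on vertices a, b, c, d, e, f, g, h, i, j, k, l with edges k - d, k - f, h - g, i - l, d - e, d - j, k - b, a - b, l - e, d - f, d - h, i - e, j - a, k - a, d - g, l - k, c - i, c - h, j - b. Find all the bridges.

The edges on the cycle l-k-d-e-l are not bridges since each lies on that cycle.
Every edge lies on some cycle, so there are no bridges.

none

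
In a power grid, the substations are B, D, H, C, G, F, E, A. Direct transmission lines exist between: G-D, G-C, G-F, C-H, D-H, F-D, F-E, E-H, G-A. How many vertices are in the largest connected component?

B is isolated — a component by itself.
Starting from A we can reach A, C, D, E, F, G, H. That is one component of size 7.
The largest has 7 vertices.

7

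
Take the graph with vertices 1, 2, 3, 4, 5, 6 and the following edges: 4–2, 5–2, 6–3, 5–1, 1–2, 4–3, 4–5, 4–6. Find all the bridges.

The edges on the cycle 4-6-3-4 are not bridges since each lies on that cycle.
Every edge lies on some cycle, so there are no bridges.

none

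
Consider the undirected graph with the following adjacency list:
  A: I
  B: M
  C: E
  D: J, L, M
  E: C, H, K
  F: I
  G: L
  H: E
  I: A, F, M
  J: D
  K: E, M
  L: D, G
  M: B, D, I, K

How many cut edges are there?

removing D-L disconnects D from L; removing F-I disconnects F from I; removing E-K disconnects E from K; removing M-I disconnects M from I — these are bridges.
In total 12 edges are bridges.

12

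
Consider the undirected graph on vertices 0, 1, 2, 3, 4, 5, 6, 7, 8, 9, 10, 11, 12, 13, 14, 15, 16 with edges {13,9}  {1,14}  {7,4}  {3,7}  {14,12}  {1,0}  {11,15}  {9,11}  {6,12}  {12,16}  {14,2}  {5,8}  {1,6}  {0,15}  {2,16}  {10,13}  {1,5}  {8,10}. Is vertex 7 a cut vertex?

Yes

Deleting 7 raises the number of components from 2 to 3, so 7 is a cut vertex.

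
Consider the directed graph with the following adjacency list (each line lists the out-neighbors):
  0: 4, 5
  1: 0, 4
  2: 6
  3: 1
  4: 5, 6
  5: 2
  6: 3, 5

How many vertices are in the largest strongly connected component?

7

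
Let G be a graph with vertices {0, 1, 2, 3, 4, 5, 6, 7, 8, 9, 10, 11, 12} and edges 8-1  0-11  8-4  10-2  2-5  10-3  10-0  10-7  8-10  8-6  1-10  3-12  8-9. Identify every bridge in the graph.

The edges on the cycle 8-1-10-8 are not bridges since each lies on that cycle.
But removing 10-0 disconnects 10 from 0; removing 10-7 disconnects 10 from 7; removing 8-9 disconnects 8 from 9; removing 10-3 disconnects 10 from 3 — these are bridges.
In total 10 edges are bridges.

0-10, 0-11, 10-2, 10-3, 10-7, 12-3, 2-5, 4-8, 6-8, 8-9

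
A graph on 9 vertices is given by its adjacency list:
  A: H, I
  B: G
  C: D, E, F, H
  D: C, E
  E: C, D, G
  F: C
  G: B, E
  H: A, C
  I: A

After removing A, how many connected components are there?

With A gone, the remaining components are: {I}; {B, C, D, E, F, G, H}.
That is 2 components.

2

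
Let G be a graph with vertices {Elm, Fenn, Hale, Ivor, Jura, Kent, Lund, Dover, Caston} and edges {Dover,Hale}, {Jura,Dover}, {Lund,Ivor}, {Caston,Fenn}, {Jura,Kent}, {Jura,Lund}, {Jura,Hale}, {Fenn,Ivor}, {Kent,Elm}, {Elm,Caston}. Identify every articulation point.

Removing Jura increases the component count from 1 to 2, so Jura is a cut vertex.
By contrast removing Ivor leaves 1 component; it is not a cut vertex. No other vertex is a cut vertex either.

Jura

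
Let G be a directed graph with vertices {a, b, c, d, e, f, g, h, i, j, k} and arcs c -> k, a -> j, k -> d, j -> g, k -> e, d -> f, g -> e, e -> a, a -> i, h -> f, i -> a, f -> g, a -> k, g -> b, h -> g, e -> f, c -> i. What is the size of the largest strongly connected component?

{a, d, e, f, g, i, j, k} are all mutually reachable — one SCC of size 8.
{b} is an SCC by itself.
{c} is an SCC by itself.
{h} is an SCC by itself.
The largest has 8 vertices.

8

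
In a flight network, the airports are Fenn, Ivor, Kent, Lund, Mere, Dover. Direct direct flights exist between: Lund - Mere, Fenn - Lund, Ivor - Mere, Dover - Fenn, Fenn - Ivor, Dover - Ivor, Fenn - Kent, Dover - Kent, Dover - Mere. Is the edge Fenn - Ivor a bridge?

No

After removing Fenn - Ivor, the path Fenn-Dover-Ivor still connects them, so the edge is not a bridge.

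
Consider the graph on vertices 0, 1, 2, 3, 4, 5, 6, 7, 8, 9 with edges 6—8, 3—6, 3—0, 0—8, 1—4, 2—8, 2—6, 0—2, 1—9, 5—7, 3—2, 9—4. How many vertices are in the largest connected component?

5

Starting from 5 we can reach 5, 7. That is one component of size 2.
Starting from 1 we can reach 1, 4, 9. That is one component of size 3.
Starting from 0 we can reach 0, 2, 3, 6, 8. That is one component of size 5.
The largest has 5 vertices.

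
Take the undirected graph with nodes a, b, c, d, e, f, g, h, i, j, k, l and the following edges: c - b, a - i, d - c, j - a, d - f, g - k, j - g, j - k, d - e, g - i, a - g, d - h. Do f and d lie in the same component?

From f we can reach b, c, d, e, f, h, which includes d.

Yes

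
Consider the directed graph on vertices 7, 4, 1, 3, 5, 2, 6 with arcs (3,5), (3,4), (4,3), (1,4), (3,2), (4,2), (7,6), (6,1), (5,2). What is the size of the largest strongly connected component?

2

{3, 4} are all mutually reachable — one SCC of size 2.
{1} is an SCC by itself.
{6} is an SCC by itself.
{7} is an SCC by itself.
{2} is an SCC by itself.
(and 1 more singleton SCC)
The largest has 2 vertices.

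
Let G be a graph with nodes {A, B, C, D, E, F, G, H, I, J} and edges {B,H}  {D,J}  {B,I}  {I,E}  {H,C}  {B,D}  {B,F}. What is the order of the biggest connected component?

8

G is isolated — a component by itself.
A is isolated — a component by itself.
Starting from B we can reach B, C, D, E, F, H, I, J. That is one component of size 8.
The largest has 8 vertices.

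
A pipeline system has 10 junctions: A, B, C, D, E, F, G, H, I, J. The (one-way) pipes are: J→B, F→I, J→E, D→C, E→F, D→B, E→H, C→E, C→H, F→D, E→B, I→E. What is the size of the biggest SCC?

5

{C, D, E, F, I} are all mutually reachable — one SCC of size 5.
{J} is an SCC by itself.
{B} is an SCC by itself.
{H} is an SCC by itself.
{G} is an SCC by itself.
(and 1 more singleton SCC)
The largest has 5 vertices.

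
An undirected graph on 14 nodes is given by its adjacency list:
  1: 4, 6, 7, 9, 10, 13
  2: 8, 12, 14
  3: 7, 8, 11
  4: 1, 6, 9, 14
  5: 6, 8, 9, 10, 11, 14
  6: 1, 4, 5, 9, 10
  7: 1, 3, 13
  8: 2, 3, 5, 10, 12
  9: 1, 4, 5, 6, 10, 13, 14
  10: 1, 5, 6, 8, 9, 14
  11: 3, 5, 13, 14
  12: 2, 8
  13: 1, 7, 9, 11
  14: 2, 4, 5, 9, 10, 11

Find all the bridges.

The edges on the cycle 9-1-4-14-10-5-9 are not bridges since each lies on that cycle.
Every edge lies on some cycle, so there are no bridges.

none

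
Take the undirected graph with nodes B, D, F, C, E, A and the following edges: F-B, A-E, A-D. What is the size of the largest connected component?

C is isolated — a component by itself.
Starting from B we can reach B, F. That is one component of size 2.
Starting from A we can reach A, D, E. That is one component of size 3.
The largest has 3 vertices.

3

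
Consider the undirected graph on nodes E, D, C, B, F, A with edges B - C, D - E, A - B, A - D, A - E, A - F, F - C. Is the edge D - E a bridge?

No

After removing D - E, the path D-A-E still connects them, so the edge is not a bridge.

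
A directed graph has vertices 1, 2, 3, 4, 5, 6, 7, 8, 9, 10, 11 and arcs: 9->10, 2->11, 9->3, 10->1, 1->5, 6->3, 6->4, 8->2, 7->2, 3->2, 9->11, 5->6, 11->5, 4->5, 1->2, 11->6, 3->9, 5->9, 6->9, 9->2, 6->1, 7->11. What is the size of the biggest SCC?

9

{1, 2, 3, 4, 5, 6, 9, 10, 11} are all mutually reachable — one SCC of size 9.
{7} is an SCC by itself.
{8} is an SCC by itself.
The largest has 9 vertices.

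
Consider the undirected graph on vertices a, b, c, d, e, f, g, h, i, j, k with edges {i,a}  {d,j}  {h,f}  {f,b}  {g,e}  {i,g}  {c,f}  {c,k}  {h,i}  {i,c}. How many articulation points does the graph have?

4

Removing c increases the component count from 2 to 3, so c is a cut vertex.
Removing f increases the component count from 2 to 3, so f is a cut vertex.
Removing g increases the component count from 2 to 3, so g is a cut vertex.
Likewise i is a cut vertex.
By contrast removing h leaves 2 components; it is not a cut vertex. No other vertex is a cut vertex either.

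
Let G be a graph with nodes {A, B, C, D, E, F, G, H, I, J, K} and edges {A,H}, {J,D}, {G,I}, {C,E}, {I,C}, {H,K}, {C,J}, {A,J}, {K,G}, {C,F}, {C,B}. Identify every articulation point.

Removing C increases the component count from 1 to 4, so C is a cut vertex.
Removing J increases the component count from 1 to 2, so J is a cut vertex.
By contrast removing B leaves 1 component; it is not a cut vertex. No other vertex is a cut vertex either.

C, J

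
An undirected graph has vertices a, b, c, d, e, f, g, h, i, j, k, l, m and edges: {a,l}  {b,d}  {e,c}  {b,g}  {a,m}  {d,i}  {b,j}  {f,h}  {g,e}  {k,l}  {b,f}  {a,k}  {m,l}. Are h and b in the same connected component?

Yes

From h we can reach b, c, d, e, f, g, h, i, j, which includes b.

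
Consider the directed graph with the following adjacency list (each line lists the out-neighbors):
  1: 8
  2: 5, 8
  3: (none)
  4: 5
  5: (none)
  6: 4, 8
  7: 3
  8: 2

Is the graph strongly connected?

No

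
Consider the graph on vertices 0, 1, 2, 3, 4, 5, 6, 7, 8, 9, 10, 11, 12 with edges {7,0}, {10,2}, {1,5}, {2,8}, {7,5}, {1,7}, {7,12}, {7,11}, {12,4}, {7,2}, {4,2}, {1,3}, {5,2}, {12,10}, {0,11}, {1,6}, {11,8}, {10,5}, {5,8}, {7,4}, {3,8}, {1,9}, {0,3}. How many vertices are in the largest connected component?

Starting from 0 we can reach 0, 1, 2, 3, 4, 5, 6, 7, 8, 9, 10, 11, 12. That is one component of size 13.
The largest has 13 vertices.

13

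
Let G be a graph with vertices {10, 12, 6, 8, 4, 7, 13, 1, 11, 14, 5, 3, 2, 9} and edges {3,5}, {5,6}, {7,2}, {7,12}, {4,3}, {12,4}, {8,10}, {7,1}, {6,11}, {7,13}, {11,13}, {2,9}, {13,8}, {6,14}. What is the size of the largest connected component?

14

Starting from 1 we can reach 1, 2, 3, 4, 5, 6, 7, 8, 9, 10, 11, 12, 13, 14. That is one component of size 14.
The largest has 14 vertices.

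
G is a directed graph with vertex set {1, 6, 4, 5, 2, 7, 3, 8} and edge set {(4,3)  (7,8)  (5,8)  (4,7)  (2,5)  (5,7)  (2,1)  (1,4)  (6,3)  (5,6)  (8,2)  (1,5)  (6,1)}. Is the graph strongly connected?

There is no directed path from 3 to 8, so the graph is not strongly connected.

No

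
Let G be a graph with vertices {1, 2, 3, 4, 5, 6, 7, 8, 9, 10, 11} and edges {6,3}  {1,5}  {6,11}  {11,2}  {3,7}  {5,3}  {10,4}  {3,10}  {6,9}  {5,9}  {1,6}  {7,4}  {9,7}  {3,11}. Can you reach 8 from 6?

The component containing 6 is {1, 2, 3, 4, 5, 6, 7, 9, 10, 11}, and 8 is not in it.

No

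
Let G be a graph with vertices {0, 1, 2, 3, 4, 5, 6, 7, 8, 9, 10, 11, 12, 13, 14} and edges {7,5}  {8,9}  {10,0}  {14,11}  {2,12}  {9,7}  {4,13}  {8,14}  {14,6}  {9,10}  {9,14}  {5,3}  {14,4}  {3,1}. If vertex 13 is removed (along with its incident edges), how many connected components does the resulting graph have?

2

With 13 gone, the remaining components are: {2, 12}; {0, 1, 3, 4, 5, 6, 7, 8, 9, 10, 11, 14}.
That is 2 components.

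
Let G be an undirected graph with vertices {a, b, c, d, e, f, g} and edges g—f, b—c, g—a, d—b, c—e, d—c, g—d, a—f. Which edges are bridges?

The edges on the cycle d-b-c-d are not bridges since each lies on that cycle.
But removing c—e disconnects c from e; removing g—d disconnects g from d — these are bridges.

c-e, d-g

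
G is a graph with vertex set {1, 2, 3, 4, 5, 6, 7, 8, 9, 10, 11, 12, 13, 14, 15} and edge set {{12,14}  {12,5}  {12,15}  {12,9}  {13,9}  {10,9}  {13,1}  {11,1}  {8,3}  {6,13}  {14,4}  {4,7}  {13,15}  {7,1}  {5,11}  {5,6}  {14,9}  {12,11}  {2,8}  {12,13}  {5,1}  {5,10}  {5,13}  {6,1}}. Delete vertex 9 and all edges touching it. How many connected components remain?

2

With 9 gone, the remaining components are: {2, 3, 8}; {1, 4, 5, 6, 7, 10, 11, 12, 13, 14, 15}.
That is 2 components.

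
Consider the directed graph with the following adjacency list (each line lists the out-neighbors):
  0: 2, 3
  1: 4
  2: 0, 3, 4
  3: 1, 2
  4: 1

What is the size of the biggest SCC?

3

{0, 2, 3} are all mutually reachable — one SCC of size 3.
{1, 4} are all mutually reachable — one SCC of size 2.
The largest has 3 vertices.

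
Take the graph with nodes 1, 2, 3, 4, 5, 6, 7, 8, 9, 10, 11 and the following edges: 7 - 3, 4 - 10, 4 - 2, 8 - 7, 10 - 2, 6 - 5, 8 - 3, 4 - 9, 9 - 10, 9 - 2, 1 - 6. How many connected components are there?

11 is isolated — a component by itself.
Starting from 1 we can reach 1, 5, 6. That is one component of size 3.
Starting from 3 we can reach 3, 7, 8. That is one component of size 3.
Starting from 2 we can reach 2, 4, 9, 10. That is one component of size 4.
Total: 4 components.

4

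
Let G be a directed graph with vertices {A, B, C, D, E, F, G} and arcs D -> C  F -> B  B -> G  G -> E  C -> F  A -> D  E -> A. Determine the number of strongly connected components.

1

{A, B, C, D, E, F, G} are all mutually reachable — one SCC of size 7.
That gives 1 strongly connected component.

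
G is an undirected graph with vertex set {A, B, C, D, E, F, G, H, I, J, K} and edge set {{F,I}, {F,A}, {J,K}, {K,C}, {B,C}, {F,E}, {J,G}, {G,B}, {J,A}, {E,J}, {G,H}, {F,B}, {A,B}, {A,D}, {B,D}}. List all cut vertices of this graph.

F, G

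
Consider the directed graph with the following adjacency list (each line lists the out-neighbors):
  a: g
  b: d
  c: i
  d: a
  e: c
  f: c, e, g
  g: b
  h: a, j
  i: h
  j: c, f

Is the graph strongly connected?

There is no directed path from b to f, so the graph is not strongly connected.

No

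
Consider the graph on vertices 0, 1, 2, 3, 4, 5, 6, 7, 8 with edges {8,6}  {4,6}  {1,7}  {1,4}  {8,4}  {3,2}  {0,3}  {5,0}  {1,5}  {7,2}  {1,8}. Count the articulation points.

Removing 1 increases the component count from 1 to 2, so 1 is a cut vertex.
By contrast removing 8 leaves 1 component; it is not a cut vertex. No other vertex is a cut vertex either.

1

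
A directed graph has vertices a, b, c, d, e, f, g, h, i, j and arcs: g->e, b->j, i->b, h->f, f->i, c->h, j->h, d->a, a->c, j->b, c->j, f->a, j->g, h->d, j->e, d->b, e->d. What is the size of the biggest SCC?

{a, b, c, d, e, f, g, h, i, j} are all mutually reachable — one SCC of size 10.
The largest has 10 vertices.

10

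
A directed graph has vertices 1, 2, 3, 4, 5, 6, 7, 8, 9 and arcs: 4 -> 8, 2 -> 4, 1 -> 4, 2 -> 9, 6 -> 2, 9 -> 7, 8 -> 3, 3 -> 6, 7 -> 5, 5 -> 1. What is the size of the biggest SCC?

9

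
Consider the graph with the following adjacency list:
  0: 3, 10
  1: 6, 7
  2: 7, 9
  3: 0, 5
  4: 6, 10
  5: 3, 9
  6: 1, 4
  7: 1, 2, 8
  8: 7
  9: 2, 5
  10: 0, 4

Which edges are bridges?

The edges on the cycle 9-5-3-0-10-4-6-1-7-2-9 are not bridges since each lies on that cycle.
But removing 7-8 disconnects 7 from 8 — this is a bridge.

7-8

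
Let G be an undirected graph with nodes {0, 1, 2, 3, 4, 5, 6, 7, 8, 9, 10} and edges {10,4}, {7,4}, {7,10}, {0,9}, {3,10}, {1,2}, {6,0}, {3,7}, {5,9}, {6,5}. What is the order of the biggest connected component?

4

8 is isolated — a component by itself.
Starting from 1 we can reach 1, 2. That is one component of size 2.
Starting from 3 we can reach 3, 4, 7, 10. That is one component of size 4.
Starting from 0 we can reach 0, 5, 6, 9. That is one component of size 4.
The largest has 4 vertices.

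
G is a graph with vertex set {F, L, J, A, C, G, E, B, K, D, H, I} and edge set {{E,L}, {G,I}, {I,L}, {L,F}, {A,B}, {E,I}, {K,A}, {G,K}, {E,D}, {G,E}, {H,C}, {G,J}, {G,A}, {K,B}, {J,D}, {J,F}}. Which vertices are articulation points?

G

Removing G increases the component count from 2 to 3, so G is a cut vertex.
By contrast removing B leaves 2 components; it is not a cut vertex. No other vertex is a cut vertex either.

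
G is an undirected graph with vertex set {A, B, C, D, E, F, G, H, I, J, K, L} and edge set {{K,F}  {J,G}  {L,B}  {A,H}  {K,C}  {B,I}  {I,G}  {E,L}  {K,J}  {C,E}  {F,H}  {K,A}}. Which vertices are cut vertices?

Removing K increases the component count from 2 to 3, so K is a cut vertex.
By contrast removing A leaves 2 components; it is not a cut vertex. No other vertex is a cut vertex either.

K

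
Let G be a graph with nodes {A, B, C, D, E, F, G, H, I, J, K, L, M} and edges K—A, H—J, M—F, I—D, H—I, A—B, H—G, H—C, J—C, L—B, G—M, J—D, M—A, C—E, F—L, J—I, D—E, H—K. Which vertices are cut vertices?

Removing H increases the component count from 1 to 2, so H is a cut vertex.
By contrast removing F leaves 1 component; it is not a cut vertex. No other vertex is a cut vertex either.

H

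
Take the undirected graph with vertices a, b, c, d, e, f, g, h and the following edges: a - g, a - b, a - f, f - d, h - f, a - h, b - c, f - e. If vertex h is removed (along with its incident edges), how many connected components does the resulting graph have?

1

With h gone, the remaining components are: {a, b, c, d, e, f, g}.
That is 1 component.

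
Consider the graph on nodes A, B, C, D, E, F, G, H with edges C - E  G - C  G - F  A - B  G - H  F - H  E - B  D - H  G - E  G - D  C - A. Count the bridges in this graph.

The edges on the cycle G-D-H-G are not bridges since each lies on that cycle.
Every edge lies on some cycle, so there are no bridges.

0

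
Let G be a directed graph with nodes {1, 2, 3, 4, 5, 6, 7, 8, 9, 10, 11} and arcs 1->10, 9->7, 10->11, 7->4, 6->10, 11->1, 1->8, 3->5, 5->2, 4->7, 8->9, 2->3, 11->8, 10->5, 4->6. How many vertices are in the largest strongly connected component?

{1, 4, 6, 7, 8, 9, 10, 11} are all mutually reachable — one SCC of size 8.
{2, 3, 5} are all mutually reachable — one SCC of size 3.
The largest has 8 vertices.

8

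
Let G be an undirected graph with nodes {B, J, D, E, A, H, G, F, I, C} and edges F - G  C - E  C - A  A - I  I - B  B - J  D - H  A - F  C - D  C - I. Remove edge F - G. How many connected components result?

2

Before removal there is 1 component.
F - G is a bridge — removing it separates F's side from G's side.
After removal: 2 components.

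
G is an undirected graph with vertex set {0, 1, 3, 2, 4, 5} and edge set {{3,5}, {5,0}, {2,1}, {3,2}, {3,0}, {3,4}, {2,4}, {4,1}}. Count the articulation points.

1

Removing 3 increases the component count from 1 to 2, so 3 is a cut vertex.
By contrast removing 2 leaves 1 component; it is not a cut vertex. No other vertex is a cut vertex either.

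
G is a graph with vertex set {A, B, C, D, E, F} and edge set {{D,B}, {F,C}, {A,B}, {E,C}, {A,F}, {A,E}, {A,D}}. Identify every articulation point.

A

Removing A increases the component count from 1 to 2, so A is a cut vertex.
By contrast removing D leaves 1 component; it is not a cut vertex. No other vertex is a cut vertex either.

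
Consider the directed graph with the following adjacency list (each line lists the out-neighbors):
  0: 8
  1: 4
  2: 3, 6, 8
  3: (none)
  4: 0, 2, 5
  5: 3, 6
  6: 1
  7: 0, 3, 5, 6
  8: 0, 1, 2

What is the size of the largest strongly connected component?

7

{0, 1, 2, 4, 5, 6, 8} are all mutually reachable — one SCC of size 7.
{3} is an SCC by itself.
{7} is an SCC by itself.
The largest has 7 vertices.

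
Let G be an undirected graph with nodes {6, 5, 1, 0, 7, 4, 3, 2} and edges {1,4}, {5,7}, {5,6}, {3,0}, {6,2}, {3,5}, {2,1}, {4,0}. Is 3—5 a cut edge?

No

After removing 3—5, the path 3-0-4-1-2-6-5 still connects them, so the edge is not a bridge.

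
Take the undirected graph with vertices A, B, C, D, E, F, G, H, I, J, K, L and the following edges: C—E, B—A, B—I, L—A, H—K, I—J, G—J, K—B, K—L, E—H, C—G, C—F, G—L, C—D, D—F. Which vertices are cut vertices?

Removing C increases the component count from 1 to 2, so C is a cut vertex.
By contrast removing B leaves 1 component; it is not a cut vertex. No other vertex is a cut vertex either.

C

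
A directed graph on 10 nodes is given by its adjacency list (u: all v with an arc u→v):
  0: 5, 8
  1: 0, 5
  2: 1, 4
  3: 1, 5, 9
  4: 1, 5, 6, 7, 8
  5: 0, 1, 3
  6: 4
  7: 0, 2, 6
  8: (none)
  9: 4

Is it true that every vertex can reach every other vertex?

There is no directed path from 8 to 5, so the graph is not strongly connected.

No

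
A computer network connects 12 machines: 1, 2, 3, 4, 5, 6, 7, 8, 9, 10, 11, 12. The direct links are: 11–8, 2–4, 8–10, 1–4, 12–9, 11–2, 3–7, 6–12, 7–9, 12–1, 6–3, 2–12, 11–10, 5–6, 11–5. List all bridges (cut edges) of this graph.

The edges on the cycle 11-8-10-11 are not bridges since each lies on that cycle.
Every edge lies on some cycle, so there are no bridges.

none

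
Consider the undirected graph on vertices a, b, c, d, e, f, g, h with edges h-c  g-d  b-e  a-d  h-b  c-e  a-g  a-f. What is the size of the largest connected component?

4

Starting from a we can reach a, d, f, g. That is one component of size 4.
Starting from b we can reach b, c, e, h. That is one component of size 4.
The largest has 4 vertices.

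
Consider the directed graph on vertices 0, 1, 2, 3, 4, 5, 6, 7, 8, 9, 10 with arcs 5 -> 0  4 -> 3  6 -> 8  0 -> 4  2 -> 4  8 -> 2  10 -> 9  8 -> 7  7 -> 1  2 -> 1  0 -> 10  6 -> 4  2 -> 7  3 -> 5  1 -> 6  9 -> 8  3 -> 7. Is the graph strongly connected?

Yes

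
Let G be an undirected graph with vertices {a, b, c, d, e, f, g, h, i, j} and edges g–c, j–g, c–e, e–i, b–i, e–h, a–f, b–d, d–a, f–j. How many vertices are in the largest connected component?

Starting from a we can reach a, b, c, d, e, f, g, h, i, j. That is one component of size 10.
The largest has 10 vertices.

10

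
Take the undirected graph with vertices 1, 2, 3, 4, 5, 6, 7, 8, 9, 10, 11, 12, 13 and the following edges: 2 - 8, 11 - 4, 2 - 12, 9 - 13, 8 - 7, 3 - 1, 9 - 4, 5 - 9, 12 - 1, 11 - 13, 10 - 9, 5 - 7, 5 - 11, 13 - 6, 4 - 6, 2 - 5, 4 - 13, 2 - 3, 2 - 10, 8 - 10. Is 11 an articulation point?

Deleting 11 leaves 1 component (was 1) (its neighbors 4, 5, 13 remain connected to each other), so 11 is not a cut vertex.

No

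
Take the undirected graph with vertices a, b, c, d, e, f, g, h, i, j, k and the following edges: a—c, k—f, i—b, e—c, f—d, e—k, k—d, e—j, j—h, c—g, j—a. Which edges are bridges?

b-i, c-g, e-k, h-j

The edges on the cycle e-j-a-c-e are not bridges since each lies on that cycle.
But removing h—j disconnects h from j; removing g—c disconnects g from c; removing k—e disconnects k from e; removing i—b disconnects i from b — these are bridges.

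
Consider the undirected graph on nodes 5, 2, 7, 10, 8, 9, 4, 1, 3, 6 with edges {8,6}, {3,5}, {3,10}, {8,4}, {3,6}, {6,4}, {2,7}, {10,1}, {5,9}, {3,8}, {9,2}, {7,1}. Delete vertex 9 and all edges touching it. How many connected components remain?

1

With 9 gone, the remaining components are: {1, 2, 3, 4, 5, 6, 7, 8, 10}.
That is 1 component.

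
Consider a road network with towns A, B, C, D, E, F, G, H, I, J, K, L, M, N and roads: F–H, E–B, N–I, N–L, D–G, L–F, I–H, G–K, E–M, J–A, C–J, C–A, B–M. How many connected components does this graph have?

4

Starting from B we can reach B, E, M. That is one component of size 3.
Starting from A we can reach A, C, J. That is one component of size 3.
Starting from D we can reach D, G, K. That is one component of size 3.
Starting from F we can reach F, H, I, L, N. That is one component of size 5.
Total: 4 components.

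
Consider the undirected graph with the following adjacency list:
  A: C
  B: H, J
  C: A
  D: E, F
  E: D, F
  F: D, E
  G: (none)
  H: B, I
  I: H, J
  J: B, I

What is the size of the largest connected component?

G is isolated — a component by itself.
Starting from A we can reach A, C. That is one component of size 2.
Starting from D we can reach D, E, F. That is one component of size 3.
Starting from B we can reach B, H, I, J. That is one component of size 4.
The largest has 4 vertices.

4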